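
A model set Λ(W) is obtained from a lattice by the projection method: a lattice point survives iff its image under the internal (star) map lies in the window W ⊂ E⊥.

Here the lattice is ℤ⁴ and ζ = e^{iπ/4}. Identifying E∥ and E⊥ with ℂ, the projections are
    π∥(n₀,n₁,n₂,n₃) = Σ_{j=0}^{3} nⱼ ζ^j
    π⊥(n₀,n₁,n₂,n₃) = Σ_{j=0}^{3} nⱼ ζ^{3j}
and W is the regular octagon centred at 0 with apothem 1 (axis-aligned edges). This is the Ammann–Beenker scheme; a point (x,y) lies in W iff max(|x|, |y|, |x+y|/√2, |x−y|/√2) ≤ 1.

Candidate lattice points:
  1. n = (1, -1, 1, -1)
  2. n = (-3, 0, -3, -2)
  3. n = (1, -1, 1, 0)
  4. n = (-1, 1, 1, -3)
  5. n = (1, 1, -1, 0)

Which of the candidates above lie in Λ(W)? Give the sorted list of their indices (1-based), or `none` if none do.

none

Internal map: ζ^{3j} for j=0..3 gives (1,0), (−√2/2,√2/2), (0,−1), (√2/2,√2/2).
#1 (1, -1, 1, -1): internal (1.000000, -2.414214); octagon support 2.414214 vs apothem 1 → ∉ W
#2 (-3, 0, -3, -2): internal (-4.414214, 1.585786); octagon support 4.414214 vs apothem 1 → ∉ W
#3 (1, -1, 1, 0): internal (1.707107, -1.707107); octagon support 2.414214 vs apothem 1 → ∉ W
#4 (-1, 1, 1, -3): internal (-3.828427, -2.414214); octagon support 4.414214 vs apothem 1 → ∉ W
#5 (1, 1, -1, 0): internal (0.292893, 1.707107); octagon support 1.707107 vs apothem 1 → ∉ W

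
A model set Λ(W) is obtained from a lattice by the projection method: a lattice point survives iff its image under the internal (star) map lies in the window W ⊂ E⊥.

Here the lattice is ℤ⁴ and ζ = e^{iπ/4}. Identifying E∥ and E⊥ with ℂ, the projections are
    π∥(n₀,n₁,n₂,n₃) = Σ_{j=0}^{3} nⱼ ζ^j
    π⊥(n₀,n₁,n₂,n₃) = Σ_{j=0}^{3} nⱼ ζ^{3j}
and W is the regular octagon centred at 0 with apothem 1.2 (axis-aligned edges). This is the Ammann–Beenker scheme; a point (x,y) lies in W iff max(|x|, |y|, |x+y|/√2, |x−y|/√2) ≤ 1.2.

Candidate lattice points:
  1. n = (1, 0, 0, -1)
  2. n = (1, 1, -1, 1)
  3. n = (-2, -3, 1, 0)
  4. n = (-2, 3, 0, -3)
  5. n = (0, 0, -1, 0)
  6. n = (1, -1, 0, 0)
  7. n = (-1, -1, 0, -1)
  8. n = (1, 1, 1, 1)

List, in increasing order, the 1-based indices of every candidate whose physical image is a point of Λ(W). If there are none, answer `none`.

1, 5, 8

With ζ = e^{iπ/4} the internal vectors are ζ^0,ζ^3,ζ^6,ζ^9.
candidate 1: n = (1, 0, 0, -1) → π⊥ ≈ (+0.2929, -0.7071); max(|x|,|y|,|x±y|/√2) = 0.7071 ≤ 1.2 ⇒ ∈ W
candidate 2: n = (1, 1, -1, 1) → π⊥ ≈ (+1.0000, +2.4142); max(|x|,|y|,|x±y|/√2) = 2.4142 > 1.2 ⇒ ∉ W
candidate 3: n = (-2, -3, 1, 0) → π⊥ ≈ (+0.1213, -3.1213); max(|x|,|y|,|x±y|/√2) = 3.1213 > 1.2 ⇒ ∉ W
candidate 4: n = (-2, 3, 0, -3) → π⊥ ≈ (-6.2426, +0.0000); max(|x|,|y|,|x±y|/√2) = 6.2426 > 1.2 ⇒ ∉ W
candidate 5: n = (0, 0, -1, 0) → π⊥ ≈ (+0.0000, +1.0000); max(|x|,|y|,|x±y|/√2) = 1.0000 ≤ 1.2 ⇒ ∈ W
candidate 6: n = (1, -1, 0, 0) → π⊥ ≈ (+1.7071, -0.7071); max(|x|,|y|,|x±y|/√2) = 1.7071 > 1.2 ⇒ ∉ W
candidate 7: n = (-1, -1, 0, -1) → π⊥ ≈ (-1.0000, -1.4142); max(|x|,|y|,|x±y|/√2) = 1.7071 > 1.2 ⇒ ∉ W
candidate 8: n = (1, 1, 1, 1) → π⊥ ≈ (+1.0000, +0.4142); max(|x|,|y|,|x±y|/√2) = 1.0000 ≤ 1.2 ⇒ ∈ W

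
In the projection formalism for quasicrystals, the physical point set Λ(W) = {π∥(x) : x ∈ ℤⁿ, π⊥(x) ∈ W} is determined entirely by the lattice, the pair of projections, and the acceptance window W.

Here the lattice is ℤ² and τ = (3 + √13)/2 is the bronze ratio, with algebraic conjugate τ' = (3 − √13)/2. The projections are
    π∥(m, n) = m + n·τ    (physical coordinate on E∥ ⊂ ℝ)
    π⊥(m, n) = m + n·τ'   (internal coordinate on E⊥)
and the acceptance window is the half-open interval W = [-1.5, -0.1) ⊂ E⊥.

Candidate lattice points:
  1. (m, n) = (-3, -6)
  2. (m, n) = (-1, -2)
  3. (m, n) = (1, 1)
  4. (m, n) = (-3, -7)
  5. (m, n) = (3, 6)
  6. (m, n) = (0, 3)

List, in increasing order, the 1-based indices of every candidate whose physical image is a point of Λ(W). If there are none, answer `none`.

τ' = (3−√13)/2 ≈ -0.3028.
candidate 1: (m,n)=(-3,-6) → π∥ = -3-6·τ ≈ -22.8167, π⊥ = -3-6·τ' ≈ -1.1833 ∈ [-1.5, -0.1) ⇒ IN Λ
candidate 2: (m,n)=(-1,-2) → π∥ = -1-2·τ ≈ -7.6056, π⊥ = -1-2·τ' ≈ -0.3944 ∈ [-1.5, -0.1) ⇒ IN Λ
candidate 3: (m,n)=(1,1) → π∥ = 1+1·τ ≈ 4.3028, π⊥ = 1+1·τ' ≈ 0.6972 ∉ [-1.5, -0.1) ⇒ out
candidate 4: (m,n)=(-3,-7) → π∥ = -3-7·τ ≈ -26.1194, π⊥ = -3-7·τ' ≈ -0.8806 ∈ [-1.5, -0.1) ⇒ IN Λ
candidate 5: (m,n)=(3,6) → π∥ = 3+6·τ ≈ 22.8167, π⊥ = 3+6·τ' ≈ 1.1833 ∉ [-1.5, -0.1) ⇒ out
candidate 6: (m,n)=(0,3) → π∥ = 0+3·τ ≈ 9.9083, π⊥ = 0+3·τ' ≈ -0.9083 ∈ [-1.5, -0.1) ⇒ IN Λ

1, 2, 4, 6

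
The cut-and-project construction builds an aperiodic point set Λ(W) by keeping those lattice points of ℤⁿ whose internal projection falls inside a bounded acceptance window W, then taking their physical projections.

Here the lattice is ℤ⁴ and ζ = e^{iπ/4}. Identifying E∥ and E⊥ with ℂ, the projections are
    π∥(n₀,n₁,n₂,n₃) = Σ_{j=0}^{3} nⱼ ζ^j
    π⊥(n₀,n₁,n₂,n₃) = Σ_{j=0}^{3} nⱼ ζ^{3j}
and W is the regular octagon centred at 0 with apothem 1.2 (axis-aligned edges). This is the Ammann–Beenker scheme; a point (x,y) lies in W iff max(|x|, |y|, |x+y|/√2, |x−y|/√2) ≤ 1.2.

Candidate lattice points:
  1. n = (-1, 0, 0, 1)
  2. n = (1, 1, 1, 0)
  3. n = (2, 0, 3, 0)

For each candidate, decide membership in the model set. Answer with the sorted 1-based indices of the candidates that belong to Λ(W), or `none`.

π⊥(n) = n₀ + n₁ζ³ + n₂ζ⁶ + n₃ζ⁹ where ζ = e^{iπ/4}.
candidate 1: n = (-1, 0, 0, 1) → π⊥ ≈ (-0.292893, +0.707107); max(|x|,|y|,|x±y|/√2) = 0.707107 ≤ 1.2 ⇒ ∈ W
candidate 2: n = (1, 1, 1, 0) → π⊥ ≈ (+0.292893, -0.292893); max(|x|,|y|,|x±y|/√2) = 0.414214 ≤ 1.2 ⇒ ∈ W
candidate 3: n = (2, 0, 3, 0) → π⊥ ≈ (+2.000000, -3.000000); max(|x|,|y|,|x±y|/√2) = 3.535534 > 1.2 ⇒ ∉ W

1, 2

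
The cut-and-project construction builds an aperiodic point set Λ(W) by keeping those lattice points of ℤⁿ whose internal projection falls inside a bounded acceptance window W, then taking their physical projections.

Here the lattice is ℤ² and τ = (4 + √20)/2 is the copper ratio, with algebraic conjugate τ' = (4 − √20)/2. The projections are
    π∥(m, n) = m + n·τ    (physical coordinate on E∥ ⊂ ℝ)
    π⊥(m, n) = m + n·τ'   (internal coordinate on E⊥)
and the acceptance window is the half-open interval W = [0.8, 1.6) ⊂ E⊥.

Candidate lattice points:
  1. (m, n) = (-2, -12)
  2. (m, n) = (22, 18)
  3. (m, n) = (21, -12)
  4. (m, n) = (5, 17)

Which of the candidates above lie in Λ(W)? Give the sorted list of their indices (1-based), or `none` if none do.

1, 4

Numerically τ ≈ 4.236068 and τ' = −1/τ ≈ -0.236068.
#1 (-2,-12): internal coord -2 + (-12)·τ' = +0.832816; +0.832816 ∈ [0.8, 1.6) → IN Λ
#2 (22,18): internal coord 22 + (18)·τ' = +17.750776; +17.750776 ∉ [0.8, 1.6) → out
#3 (21,-12): internal coord 21 + (-12)·τ' = +23.832816; +23.832816 ∉ [0.8, 1.6) → out
#4 (5,17): internal coord 5 + (17)·τ' = +0.986844; +0.986844 ∈ [0.8, 1.6) → IN Λ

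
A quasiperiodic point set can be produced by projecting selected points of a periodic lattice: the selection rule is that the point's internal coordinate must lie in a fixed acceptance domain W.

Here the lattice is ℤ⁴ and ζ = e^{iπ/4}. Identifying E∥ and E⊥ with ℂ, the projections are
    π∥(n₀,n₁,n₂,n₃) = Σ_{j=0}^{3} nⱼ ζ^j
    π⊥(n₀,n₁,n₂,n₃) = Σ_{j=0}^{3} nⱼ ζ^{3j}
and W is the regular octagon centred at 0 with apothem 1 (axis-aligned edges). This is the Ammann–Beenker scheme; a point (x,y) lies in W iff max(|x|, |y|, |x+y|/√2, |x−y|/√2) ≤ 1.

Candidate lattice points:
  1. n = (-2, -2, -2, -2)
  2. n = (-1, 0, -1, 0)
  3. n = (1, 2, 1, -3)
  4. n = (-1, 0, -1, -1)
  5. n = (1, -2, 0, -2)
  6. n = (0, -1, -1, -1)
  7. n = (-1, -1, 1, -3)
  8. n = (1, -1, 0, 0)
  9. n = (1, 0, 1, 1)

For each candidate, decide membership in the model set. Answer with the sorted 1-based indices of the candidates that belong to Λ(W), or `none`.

6

Internal map: ζ^{3j} for j=0..3 gives (1,0), (−√2/2,√2/2), (0,−1), (√2/2,√2/2).
#1 (-2, -2, -2, -2): internal (-2.000000, -0.828427); octagon support 2.000000 vs apothem 1 → ∉ W
#2 (-1, 0, -1, 0): internal (-1.000000, 1.000000); octagon support 1.414214 vs apothem 1 → ∉ W
#3 (1, 2, 1, -3): internal (-2.535534, -1.707107); octagon support 3.000000 vs apothem 1 → ∉ W
#4 (-1, 0, -1, -1): internal (-1.707107, 0.292893); octagon support 1.707107 vs apothem 1 → ∉ W
#5 (1, -2, 0, -2): internal (1.000000, -2.828427); octagon support 2.828427 vs apothem 1 → ∉ W
#6 (0, -1, -1, -1): internal (0.000000, -0.414214); octagon support 0.414214 vs apothem 1 → ∈ W
#7 (-1, -1, 1, -3): internal (-2.414214, -3.828427); octagon support 4.414214 vs apothem 1 → ∉ W
#8 (1, -1, 0, 0): internal (1.707107, -0.707107); octagon support 1.707107 vs apothem 1 → ∉ W
#9 (1, 0, 1, 1): internal (1.707107, -0.292893); octagon support 1.707107 vs apothem 1 → ∉ W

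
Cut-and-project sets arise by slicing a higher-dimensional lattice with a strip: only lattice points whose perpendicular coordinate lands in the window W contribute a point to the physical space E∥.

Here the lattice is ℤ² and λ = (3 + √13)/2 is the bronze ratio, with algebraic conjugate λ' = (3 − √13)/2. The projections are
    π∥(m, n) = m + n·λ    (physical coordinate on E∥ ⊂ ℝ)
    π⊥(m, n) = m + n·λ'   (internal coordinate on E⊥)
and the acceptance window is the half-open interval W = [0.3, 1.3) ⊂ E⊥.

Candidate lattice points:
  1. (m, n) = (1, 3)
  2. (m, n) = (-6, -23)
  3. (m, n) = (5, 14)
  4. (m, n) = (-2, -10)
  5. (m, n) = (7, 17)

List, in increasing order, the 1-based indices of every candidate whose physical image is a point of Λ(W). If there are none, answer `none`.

Compute λ' = (3−√13)/2 = -0.30278, so π⊥(m,n) = m -0.30278·n.
candidate 1: (m,n)=(1,3) → π∥ = 1+3·λ ≈ 10.90833, π⊥ = 1+3·λ' ≈ 0.09167 ∉ [0.3, 1.3) ⇒ out
candidate 2: (m,n)=(-6,-23) → π∥ = -6-23·λ ≈ -81.96384, π⊥ = -6-23·λ' ≈ 0.96384 ∈ [0.3, 1.3) ⇒ IN Λ
candidate 3: (m,n)=(5,14) → π∥ = 5+14·λ ≈ 51.23886, π⊥ = 5+14·λ' ≈ 0.76114 ∈ [0.3, 1.3) ⇒ IN Λ
candidate 4: (m,n)=(-2,-10) → π∥ = -2-10·λ ≈ -35.02776, π⊥ = -2-10·λ' ≈ 1.02776 ∈ [0.3, 1.3) ⇒ IN Λ
candidate 5: (m,n)=(7,17) → π∥ = 7+17·λ ≈ 63.14719, π⊥ = 7+17·λ' ≈ 1.85281 ∉ [0.3, 1.3) ⇒ out

2, 3, 4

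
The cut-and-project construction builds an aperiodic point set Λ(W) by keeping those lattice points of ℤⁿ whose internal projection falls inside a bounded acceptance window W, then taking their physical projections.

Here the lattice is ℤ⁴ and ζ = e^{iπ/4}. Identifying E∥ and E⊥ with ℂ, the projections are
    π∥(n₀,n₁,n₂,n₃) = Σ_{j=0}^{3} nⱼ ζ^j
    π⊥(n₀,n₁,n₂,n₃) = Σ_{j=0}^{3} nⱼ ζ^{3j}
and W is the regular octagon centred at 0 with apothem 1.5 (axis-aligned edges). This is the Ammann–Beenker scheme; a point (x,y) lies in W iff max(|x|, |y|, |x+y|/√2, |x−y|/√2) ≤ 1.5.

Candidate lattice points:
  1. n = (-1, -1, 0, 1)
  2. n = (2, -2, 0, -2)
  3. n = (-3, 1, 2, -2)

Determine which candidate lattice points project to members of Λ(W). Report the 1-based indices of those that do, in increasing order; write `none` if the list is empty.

1

With ζ = e^{iπ/4} the internal vectors are ζ^0,ζ^3,ζ^6,ζ^9.
candidate 1: n = (-1, -1, 0, 1) → π⊥ ≈ (+0.41421, +0.00000); max(|x|,|y|,|x±y|/√2) = 0.41421 ≤ 1.5 ⇒ ∈ W
candidate 2: n = (2, -2, 0, -2) → π⊥ ≈ (+2.00000, -2.82843); max(|x|,|y|,|x±y|/√2) = 3.41421 > 1.5 ⇒ ∉ W
candidate 3: n = (-3, 1, 2, -2) → π⊥ ≈ (-5.12132, -2.70711); max(|x|,|y|,|x±y|/√2) = 5.53553 > 1.5 ⇒ ∉ W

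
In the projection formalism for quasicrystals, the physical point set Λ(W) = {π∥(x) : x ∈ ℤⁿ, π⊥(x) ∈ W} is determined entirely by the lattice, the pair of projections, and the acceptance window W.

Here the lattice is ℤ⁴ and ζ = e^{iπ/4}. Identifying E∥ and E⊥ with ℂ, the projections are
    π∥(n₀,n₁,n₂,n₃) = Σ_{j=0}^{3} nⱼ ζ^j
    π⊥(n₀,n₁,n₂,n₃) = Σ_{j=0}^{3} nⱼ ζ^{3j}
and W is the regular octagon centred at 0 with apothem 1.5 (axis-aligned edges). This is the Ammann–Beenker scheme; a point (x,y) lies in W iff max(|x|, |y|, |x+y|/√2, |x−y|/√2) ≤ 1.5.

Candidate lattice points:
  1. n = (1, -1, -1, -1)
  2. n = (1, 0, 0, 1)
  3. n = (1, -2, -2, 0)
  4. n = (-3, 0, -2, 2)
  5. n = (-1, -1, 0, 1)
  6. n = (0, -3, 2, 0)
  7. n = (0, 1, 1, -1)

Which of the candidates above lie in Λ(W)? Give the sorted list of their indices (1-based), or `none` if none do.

Internal map: ζ^{3j} for j=0..3 gives (1,0), (−√2/2,√2/2), (0,−1), (√2/2,√2/2).
#1 (1, -1, -1, -1): internal (1.0000, -0.4142); octagon support 1.0000 vs apothem 1.5 → ∈ W
#2 (1, 0, 0, 1): internal (1.7071, 0.7071); octagon support 1.7071 vs apothem 1.5 → ∉ W
#3 (1, -2, -2, 0): internal (2.4142, 0.5858); octagon support 2.4142 vs apothem 1.5 → ∉ W
#4 (-3, 0, -2, 2): internal (-1.5858, 3.4142); octagon support 3.5355 vs apothem 1.5 → ∉ W
#5 (-1, -1, 0, 1): internal (0.4142, 0.0000); octagon support 0.4142 vs apothem 1.5 → ∈ W
#6 (0, -3, 2, 0): internal (2.1213, -4.1213); octagon support 4.4142 vs apothem 1.5 → ∉ W
#7 (0, 1, 1, -1): internal (-1.4142, -1.0000); octagon support 1.7071 vs apothem 1.5 → ∉ W

1, 5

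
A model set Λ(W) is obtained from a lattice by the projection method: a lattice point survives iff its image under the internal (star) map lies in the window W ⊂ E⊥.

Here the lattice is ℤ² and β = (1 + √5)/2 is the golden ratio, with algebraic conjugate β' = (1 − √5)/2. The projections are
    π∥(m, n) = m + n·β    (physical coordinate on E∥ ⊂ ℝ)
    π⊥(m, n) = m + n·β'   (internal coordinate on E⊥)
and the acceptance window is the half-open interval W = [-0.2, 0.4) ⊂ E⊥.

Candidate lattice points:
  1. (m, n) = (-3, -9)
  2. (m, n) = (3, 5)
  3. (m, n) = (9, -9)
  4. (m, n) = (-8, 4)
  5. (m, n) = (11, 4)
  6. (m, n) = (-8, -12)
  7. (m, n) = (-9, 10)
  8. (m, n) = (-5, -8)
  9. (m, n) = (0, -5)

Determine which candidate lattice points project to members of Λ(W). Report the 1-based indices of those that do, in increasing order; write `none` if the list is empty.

Numerically β ≈ 1.618034 and β' = −1/β ≈ -0.618034.
[1] lift (-3,-9): star map gives 2.562306; window check -0.2 ≤ 2.562306 < 0.4 is false → out
[2] lift (3,5): star map gives -0.090170; window check -0.2 ≤ -0.090170 < 0.4 is true → IN Λ
[3] lift (9,-9): star map gives 14.562306; window check -0.2 ≤ 14.562306 < 0.4 is false → out
[4] lift (-8,4): star map gives -10.472136; window check -0.2 ≤ -10.472136 < 0.4 is false → out
[5] lift (11,4): star map gives 8.527864; window check -0.2 ≤ 8.527864 < 0.4 is false → out
[6] lift (-8,-12): star map gives -0.583592; window check -0.2 ≤ -0.583592 < 0.4 is false → out
[7] lift (-9,10): star map gives -15.180340; window check -0.2 ≤ -15.180340 < 0.4 is false → out
[8] lift (-5,-8): star map gives -0.055728; window check -0.2 ≤ -0.055728 < 0.4 is true → IN Λ
[9] lift (0,-5): star map gives 3.090170; window check -0.2 ≤ 3.090170 < 0.4 is false → out

2, 8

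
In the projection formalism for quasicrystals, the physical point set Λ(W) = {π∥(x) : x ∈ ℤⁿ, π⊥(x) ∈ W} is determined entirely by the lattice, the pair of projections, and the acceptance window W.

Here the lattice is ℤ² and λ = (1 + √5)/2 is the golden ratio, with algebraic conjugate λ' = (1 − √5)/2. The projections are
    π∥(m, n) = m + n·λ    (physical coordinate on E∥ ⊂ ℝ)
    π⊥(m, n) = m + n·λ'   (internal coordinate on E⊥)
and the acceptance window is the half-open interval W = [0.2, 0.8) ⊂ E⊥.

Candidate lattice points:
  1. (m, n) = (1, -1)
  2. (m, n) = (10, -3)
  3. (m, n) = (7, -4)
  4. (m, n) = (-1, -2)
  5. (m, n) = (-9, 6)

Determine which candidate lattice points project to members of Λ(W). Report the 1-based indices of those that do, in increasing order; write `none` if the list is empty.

4

λ' = (1−√5)/2 ≈ -0.618034.
[1] lift (1,-1): star map gives 1.618034; window check 0.2 ≤ 1.618034 < 0.8 is false → out
[2] lift (10,-3): star map gives 11.854102; window check 0.2 ≤ 11.854102 < 0.8 is false → out
[3] lift (7,-4): star map gives 9.472136; window check 0.2 ≤ 9.472136 < 0.8 is false → out
[4] lift (-1,-2): star map gives 0.236068; window check 0.2 ≤ 0.236068 < 0.8 is true → IN Λ
[5] lift (-9,6): star map gives -12.708204; window check 0.2 ≤ -12.708204 < 0.8 is false → out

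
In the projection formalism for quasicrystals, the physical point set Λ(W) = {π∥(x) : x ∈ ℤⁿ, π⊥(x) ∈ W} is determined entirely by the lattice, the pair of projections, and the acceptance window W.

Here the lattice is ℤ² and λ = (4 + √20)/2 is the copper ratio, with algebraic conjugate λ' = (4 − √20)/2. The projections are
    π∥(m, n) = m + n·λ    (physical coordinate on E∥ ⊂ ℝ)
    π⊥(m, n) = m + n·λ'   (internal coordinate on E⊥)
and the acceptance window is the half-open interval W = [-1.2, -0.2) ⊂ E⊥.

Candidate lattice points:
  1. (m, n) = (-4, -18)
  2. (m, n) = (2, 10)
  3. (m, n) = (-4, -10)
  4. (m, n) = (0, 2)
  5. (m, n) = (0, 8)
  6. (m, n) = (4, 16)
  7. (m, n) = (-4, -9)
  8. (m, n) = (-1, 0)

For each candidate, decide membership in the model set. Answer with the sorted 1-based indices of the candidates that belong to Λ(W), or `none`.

Compute λ' = (4−√20)/2 = -0.2361, so π⊥(m,n) = m -0.2361·n.
candidate 1: (m,n)=(-4,-18) → π∥ = -4-18·λ ≈ -80.2492, π⊥ = -4-18·λ' ≈ 0.2492 ∉ [-1.2, -0.2) ⇒ out
candidate 2: (m,n)=(2,10) → π∥ = 2+10·λ ≈ 44.3607, π⊥ = 2+10·λ' ≈ -0.3607 ∈ [-1.2, -0.2) ⇒ IN Λ
candidate 3: (m,n)=(-4,-10) → π∥ = -4-10·λ ≈ -46.3607, π⊥ = -4-10·λ' ≈ -1.6393 ∉ [-1.2, -0.2) ⇒ out
candidate 4: (m,n)=(0,2) → π∥ = 0+2·λ ≈ 8.4721, π⊥ = 0+2·λ' ≈ -0.4721 ∈ [-1.2, -0.2) ⇒ IN Λ
candidate 5: (m,n)=(0,8) → π∥ = 0+8·λ ≈ 33.8885, π⊥ = 0+8·λ' ≈ -1.8885 ∉ [-1.2, -0.2) ⇒ out
candidate 6: (m,n)=(4,16) → π∥ = 4+16·λ ≈ 71.7771, π⊥ = 4+16·λ' ≈ 0.2229 ∉ [-1.2, -0.2) ⇒ out
candidate 7: (m,n)=(-4,-9) → π∥ = -4-9·λ ≈ -42.1246, π⊥ = -4-9·λ' ≈ -1.8754 ∉ [-1.2, -0.2) ⇒ out
candidate 8: (m,n)=(-1,0) → π∥ = -1+0·λ ≈ -1.0000, π⊥ = -1+0·λ' ≈ -1.0000 ∈ [-1.2, -0.2) ⇒ IN Λ

2, 4, 8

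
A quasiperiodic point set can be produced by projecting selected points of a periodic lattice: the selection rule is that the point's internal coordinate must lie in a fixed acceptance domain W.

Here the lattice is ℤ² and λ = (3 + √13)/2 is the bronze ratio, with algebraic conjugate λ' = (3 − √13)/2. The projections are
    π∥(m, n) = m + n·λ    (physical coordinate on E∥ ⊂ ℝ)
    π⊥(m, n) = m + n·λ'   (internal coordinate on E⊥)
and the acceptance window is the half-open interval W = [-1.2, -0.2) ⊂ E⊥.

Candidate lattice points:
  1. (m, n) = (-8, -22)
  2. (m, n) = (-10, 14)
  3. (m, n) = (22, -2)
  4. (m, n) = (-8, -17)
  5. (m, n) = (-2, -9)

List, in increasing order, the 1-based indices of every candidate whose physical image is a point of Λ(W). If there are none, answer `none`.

none

λ' = (3−√13)/2 ≈ -0.302776.
#1 (-8,-22): internal coord -8 + (-22)·λ' = -1.338936; -1.338936 ∉ [-1.2, -0.2) → out
#2 (-10,14): internal coord -10 + (14)·λ' = -14.238859; -14.238859 ∉ [-1.2, -0.2) → out
#3 (22,-2): internal coord 22 + (-2)·λ' = +22.605551; +22.605551 ∉ [-1.2, -0.2) → out
#4 (-8,-17): internal coord -8 + (-17)·λ' = -2.852814; -2.852814 ∉ [-1.2, -0.2) → out
#5 (-2,-9): internal coord -2 + (-9)·λ' = +0.724981; +0.724981 ∉ [-1.2, -0.2) → out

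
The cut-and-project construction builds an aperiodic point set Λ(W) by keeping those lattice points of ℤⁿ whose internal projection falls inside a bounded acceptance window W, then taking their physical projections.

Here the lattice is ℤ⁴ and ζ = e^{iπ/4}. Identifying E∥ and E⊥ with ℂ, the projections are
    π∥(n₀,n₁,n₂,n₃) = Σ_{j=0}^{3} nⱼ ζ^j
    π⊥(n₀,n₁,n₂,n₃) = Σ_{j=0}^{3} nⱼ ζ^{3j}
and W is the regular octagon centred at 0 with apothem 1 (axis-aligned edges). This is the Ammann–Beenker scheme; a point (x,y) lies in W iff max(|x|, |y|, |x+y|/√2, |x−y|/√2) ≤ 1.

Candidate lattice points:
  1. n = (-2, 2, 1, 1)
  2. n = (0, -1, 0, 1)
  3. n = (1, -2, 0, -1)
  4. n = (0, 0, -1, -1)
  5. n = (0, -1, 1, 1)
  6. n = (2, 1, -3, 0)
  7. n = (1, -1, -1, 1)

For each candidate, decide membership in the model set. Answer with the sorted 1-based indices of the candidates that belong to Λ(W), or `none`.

4

With ζ = e^{iπ/4} the internal vectors are ζ^0,ζ^3,ζ^6,ζ^9.
candidate 1: n = (-2, 2, 1, 1) → π⊥ ≈ (-2.707107, +1.121320); max(|x|,|y|,|x±y|/√2) = 2.707107 > 1 ⇒ ∉ W
candidate 2: n = (0, -1, 0, 1) → π⊥ ≈ (+1.414214, +0.000000); max(|x|,|y|,|x±y|/√2) = 1.414214 > 1 ⇒ ∉ W
candidate 3: n = (1, -2, 0, -1) → π⊥ ≈ (+1.707107, -2.121320); max(|x|,|y|,|x±y|/√2) = 2.707107 > 1 ⇒ ∉ W
candidate 4: n = (0, 0, -1, -1) → π⊥ ≈ (-0.707107, +0.292893); max(|x|,|y|,|x±y|/√2) = 0.707107 ≤ 1 ⇒ ∈ W
candidate 5: n = (0, -1, 1, 1) → π⊥ ≈ (+1.414214, -1.000000); max(|x|,|y|,|x±y|/√2) = 1.707107 > 1 ⇒ ∉ W
candidate 6: n = (2, 1, -3, 0) → π⊥ ≈ (+1.292893, +3.707107); max(|x|,|y|,|x±y|/√2) = 3.707107 > 1 ⇒ ∉ W
candidate 7: n = (1, -1, -1, 1) → π⊥ ≈ (+2.414214, +1.000000); max(|x|,|y|,|x±y|/√2) = 2.414214 > 1 ⇒ ∉ W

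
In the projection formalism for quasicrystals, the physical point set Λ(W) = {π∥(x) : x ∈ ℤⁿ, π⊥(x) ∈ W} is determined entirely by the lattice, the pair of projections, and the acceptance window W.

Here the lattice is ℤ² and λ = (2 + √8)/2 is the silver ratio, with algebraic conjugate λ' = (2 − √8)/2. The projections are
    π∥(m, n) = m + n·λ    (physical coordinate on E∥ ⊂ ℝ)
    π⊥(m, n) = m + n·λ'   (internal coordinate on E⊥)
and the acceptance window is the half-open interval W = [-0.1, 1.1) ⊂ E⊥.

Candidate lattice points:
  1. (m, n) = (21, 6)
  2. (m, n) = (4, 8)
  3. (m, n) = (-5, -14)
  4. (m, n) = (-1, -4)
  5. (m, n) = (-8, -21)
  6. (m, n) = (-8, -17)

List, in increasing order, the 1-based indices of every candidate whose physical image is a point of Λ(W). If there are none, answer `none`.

2, 3, 4, 5

λ' = (2−√8)/2 ≈ -0.41421.
#1 (21,6): internal coord 21 + (6)·λ' = +18.51472; +18.51472 ∉ [-0.1, 1.1) → out
#2 (4,8): internal coord 4 + (8)·λ' = +0.68629; +0.68629 ∈ [-0.1, 1.1) → IN Λ
#3 (-5,-14): internal coord -5 + (-14)·λ' = +0.79899; +0.79899 ∈ [-0.1, 1.1) → IN Λ
#4 (-1,-4): internal coord -1 + (-4)·λ' = +0.65685; +0.65685 ∈ [-0.1, 1.1) → IN Λ
#5 (-8,-21): internal coord -8 + (-21)·λ' = +0.69848; +0.69848 ∈ [-0.1, 1.1) → IN Λ
#6 (-8,-17): internal coord -8 + (-17)·λ' = -0.95837; -0.95837 ∉ [-0.1, 1.1) → out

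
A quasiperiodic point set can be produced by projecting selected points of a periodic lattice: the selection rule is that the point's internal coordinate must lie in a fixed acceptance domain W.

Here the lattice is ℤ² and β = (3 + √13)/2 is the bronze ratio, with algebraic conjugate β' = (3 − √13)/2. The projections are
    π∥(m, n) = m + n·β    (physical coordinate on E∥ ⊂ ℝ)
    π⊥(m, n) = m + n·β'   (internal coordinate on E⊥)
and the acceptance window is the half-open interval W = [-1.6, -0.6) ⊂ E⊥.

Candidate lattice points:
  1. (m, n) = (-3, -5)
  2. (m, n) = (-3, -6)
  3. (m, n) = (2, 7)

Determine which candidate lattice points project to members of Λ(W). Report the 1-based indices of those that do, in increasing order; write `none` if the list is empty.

Compute β' = (3−√13)/2 = -0.30278, so π⊥(m,n) = m -0.30278·n.
[1] lift (-3,-5): star map gives -1.48612; window check -1.6 ≤ -1.48612 < -0.6 is true → IN Λ
[2] lift (-3,-6): star map gives -1.18335; window check -1.6 ≤ -1.18335 < -0.6 is true → IN Λ
[3] lift (2,7): star map gives -0.11943; window check -1.6 ≤ -0.11943 < -0.6 is false → out

1, 2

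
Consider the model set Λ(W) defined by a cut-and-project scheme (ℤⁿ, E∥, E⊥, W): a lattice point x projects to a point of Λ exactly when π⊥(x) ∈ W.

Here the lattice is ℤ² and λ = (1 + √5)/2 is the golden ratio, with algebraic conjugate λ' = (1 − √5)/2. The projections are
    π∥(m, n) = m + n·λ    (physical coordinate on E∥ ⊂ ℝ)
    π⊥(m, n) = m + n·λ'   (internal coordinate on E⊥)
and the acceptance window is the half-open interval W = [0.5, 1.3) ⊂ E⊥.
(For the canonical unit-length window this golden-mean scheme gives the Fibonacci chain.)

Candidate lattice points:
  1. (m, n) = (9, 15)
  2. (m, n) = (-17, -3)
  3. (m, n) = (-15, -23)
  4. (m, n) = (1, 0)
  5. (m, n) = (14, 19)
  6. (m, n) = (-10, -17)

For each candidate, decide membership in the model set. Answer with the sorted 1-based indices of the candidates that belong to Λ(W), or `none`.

4, 6

λ' = (1−√5)/2 ≈ -0.6180.
#1 (9,15): internal coord 9 + (15)·λ' = -0.2705; -0.2705 ∉ [0.5, 1.3) → out
#2 (-17,-3): internal coord -17 + (-3)·λ' = -15.1459; -15.1459 ∉ [0.5, 1.3) → out
#3 (-15,-23): internal coord -15 + (-23)·λ' = -0.7852; -0.7852 ∉ [0.5, 1.3) → out
#4 (1,0): internal coord 1 + (0)·λ' = +1.0000; +1.0000 ∈ [0.5, 1.3) → IN Λ
#5 (14,19): internal coord 14 + (19)·λ' = +2.2574; +2.2574 ∉ [0.5, 1.3) → out
#6 (-10,-17): internal coord -10 + (-17)·λ' = +0.5066; +0.5066 ∈ [0.5, 1.3) → IN Λ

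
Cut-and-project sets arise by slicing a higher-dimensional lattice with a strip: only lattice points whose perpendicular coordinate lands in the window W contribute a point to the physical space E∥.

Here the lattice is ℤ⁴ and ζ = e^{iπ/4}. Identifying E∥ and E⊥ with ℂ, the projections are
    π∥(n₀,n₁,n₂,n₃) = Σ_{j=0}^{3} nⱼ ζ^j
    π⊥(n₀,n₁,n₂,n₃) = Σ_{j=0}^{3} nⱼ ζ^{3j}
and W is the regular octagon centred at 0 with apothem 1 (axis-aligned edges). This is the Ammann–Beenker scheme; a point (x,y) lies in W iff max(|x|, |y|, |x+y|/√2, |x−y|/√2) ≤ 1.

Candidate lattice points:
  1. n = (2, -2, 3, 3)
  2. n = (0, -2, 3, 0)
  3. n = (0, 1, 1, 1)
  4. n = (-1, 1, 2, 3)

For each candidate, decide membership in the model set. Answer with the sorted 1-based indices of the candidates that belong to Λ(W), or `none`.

3, 4

With ζ = e^{iπ/4} the internal vectors are ζ^0,ζ^3,ζ^6,ζ^9.
candidate 1: n = (2, -2, 3, 3) → π⊥ ≈ (+5.53553, -2.29289); max(|x|,|y|,|x±y|/√2) = 5.53553 > 1 ⇒ ∉ W
candidate 2: n = (0, -2, 3, 0) → π⊥ ≈ (+1.41421, -4.41421); max(|x|,|y|,|x±y|/√2) = 4.41421 > 1 ⇒ ∉ W
candidate 3: n = (0, 1, 1, 1) → π⊥ ≈ (+0.00000, +0.41421); max(|x|,|y|,|x±y|/√2) = 0.41421 ≤ 1 ⇒ ∈ W
candidate 4: n = (-1, 1, 2, 3) → π⊥ ≈ (+0.41421, +0.82843); max(|x|,|y|,|x±y|/√2) = 0.87868 ≤ 1 ⇒ ∈ W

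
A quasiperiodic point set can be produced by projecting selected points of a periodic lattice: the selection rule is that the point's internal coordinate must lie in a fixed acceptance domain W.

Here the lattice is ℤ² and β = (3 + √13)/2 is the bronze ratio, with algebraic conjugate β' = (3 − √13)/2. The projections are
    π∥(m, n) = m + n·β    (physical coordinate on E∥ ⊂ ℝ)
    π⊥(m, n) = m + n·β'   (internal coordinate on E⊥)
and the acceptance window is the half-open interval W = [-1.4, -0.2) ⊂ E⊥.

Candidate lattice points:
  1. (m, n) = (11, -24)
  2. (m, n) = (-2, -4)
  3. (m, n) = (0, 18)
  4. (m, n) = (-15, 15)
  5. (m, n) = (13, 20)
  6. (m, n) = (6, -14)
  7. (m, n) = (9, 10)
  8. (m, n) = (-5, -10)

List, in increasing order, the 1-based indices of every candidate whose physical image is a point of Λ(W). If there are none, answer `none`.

2

Numerically β ≈ 3.3028 and β' = −1/β ≈ -0.3028.
#1 (11,-24): internal coord 11 + (-24)·β' = +18.2666; +18.2666 ∉ [-1.4, -0.2) → out
#2 (-2,-4): internal coord -2 + (-4)·β' = -0.7889; -0.7889 ∈ [-1.4, -0.2) → IN Λ
#3 (0,18): internal coord 0 + (18)·β' = -5.4500; -5.4500 ∉ [-1.4, -0.2) → out
#4 (-15,15): internal coord -15 + (15)·β' = -19.5416; -19.5416 ∉ [-1.4, -0.2) → out
#5 (13,20): internal coord 13 + (20)·β' = +6.9445; +6.9445 ∉ [-1.4, -0.2) → out
#6 (6,-14): internal coord 6 + (-14)·β' = +10.2389; +10.2389 ∉ [-1.4, -0.2) → out
#7 (9,10): internal coord 9 + (10)·β' = +5.9722; +5.9722 ∉ [-1.4, -0.2) → out
#8 (-5,-10): internal coord -5 + (-10)·β' = -1.9722; -1.9722 ∉ [-1.4, -0.2) → out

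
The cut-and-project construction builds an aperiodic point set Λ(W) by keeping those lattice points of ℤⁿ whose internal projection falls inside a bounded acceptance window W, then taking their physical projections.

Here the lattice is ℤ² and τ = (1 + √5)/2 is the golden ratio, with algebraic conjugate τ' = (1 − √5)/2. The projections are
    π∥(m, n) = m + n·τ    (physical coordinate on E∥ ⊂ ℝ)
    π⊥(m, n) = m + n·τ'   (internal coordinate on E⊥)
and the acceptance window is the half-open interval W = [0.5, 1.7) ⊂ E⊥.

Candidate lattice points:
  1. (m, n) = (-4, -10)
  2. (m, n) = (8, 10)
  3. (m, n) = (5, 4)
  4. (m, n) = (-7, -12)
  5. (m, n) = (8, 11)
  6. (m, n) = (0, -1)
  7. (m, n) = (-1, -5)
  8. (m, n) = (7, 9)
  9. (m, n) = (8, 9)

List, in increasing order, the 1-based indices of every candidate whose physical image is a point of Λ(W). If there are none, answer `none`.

5, 6, 8

Compute τ' = (1−√5)/2 = -0.6180, so π⊥(m,n) = m -0.6180·n.
[1] lift (-4,-10): star map gives 2.1803; window check 0.5 ≤ 2.1803 < 1.7 is false → out
[2] lift (8,10): star map gives 1.8197; window check 0.5 ≤ 1.8197 < 1.7 is false → out
[3] lift (5,4): star map gives 2.5279; window check 0.5 ≤ 2.5279 < 1.7 is false → out
[4] lift (-7,-12): star map gives 0.4164; window check 0.5 ≤ 0.4164 < 1.7 is false → out
[5] lift (8,11): star map gives 1.2016; window check 0.5 ≤ 1.2016 < 1.7 is true → IN Λ
[6] lift (0,-1): star map gives 0.6180; window check 0.5 ≤ 0.6180 < 1.7 is true → IN Λ
[7] lift (-1,-5): star map gives 2.0902; window check 0.5 ≤ 2.0902 < 1.7 is false → out
[8] lift (7,9): star map gives 1.4377; window check 0.5 ≤ 1.4377 < 1.7 is true → IN Λ
[9] lift (8,9): star map gives 2.4377; window check 0.5 ≤ 2.4377 < 1.7 is false → out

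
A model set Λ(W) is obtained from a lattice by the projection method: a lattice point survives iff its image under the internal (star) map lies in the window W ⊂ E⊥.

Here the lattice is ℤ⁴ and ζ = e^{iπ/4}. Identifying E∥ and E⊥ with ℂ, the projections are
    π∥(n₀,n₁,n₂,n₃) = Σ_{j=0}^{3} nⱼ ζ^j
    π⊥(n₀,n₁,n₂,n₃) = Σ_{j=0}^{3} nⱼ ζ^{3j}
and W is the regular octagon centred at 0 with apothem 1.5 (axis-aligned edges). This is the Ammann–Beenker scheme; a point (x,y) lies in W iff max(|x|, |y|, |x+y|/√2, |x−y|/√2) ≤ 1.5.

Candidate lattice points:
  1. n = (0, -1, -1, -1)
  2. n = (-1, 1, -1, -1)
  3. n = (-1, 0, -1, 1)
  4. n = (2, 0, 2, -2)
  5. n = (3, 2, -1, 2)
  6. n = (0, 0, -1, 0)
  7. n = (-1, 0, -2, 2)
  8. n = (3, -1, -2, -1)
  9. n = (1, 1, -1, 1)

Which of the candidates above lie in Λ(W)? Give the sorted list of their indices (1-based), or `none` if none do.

1, 6

With ζ = e^{iπ/4} the internal vectors are ζ^0,ζ^3,ζ^6,ζ^9.
#1 (0, -1, -1, -1): internal (0.0000, -0.4142); octagon support 0.4142 vs apothem 1.5 → ∈ W
#2 (-1, 1, -1, -1): internal (-2.4142, 1.0000); octagon support 2.4142 vs apothem 1.5 → ∉ W
#3 (-1, 0, -1, 1): internal (-0.2929, 1.7071); octagon support 1.7071 vs apothem 1.5 → ∉ W
#4 (2, 0, 2, -2): internal (0.5858, -3.4142); octagon support 3.4142 vs apothem 1.5 → ∉ W
#5 (3, 2, -1, 2): internal (3.0000, 3.8284); octagon support 4.8284 vs apothem 1.5 → ∉ W
#6 (0, 0, -1, 0): internal (0.0000, 1.0000); octagon support 1.0000 vs apothem 1.5 → ∈ W
#7 (-1, 0, -2, 2): internal (0.4142, 3.4142); octagon support 3.4142 vs apothem 1.5 → ∉ W
#8 (3, -1, -2, -1): internal (3.0000, 0.5858); octagon support 3.0000 vs apothem 1.5 → ∉ W
#9 (1, 1, -1, 1): internal (1.0000, 2.4142); octagon support 2.4142 vs apothem 1.5 → ∉ W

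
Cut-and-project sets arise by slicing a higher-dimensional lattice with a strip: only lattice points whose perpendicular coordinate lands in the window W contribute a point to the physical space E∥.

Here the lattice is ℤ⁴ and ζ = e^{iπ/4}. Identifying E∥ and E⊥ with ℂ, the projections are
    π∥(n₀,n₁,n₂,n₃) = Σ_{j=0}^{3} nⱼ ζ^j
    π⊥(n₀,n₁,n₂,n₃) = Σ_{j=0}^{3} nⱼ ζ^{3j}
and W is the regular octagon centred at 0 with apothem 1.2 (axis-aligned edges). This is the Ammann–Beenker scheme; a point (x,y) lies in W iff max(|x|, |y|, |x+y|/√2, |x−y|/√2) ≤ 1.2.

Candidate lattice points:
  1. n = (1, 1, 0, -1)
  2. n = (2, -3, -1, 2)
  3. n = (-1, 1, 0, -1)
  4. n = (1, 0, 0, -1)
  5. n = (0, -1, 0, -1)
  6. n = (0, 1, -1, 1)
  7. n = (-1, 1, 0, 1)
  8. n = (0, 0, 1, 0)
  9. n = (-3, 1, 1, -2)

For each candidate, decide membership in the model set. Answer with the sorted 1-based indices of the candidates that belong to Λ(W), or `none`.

1, 4, 8

Internal map: ζ^{3j} for j=0..3 gives (1,0), (−√2/2,√2/2), (0,−1), (√2/2,√2/2).
candidate 1: n = (1, 1, 0, -1) → π⊥ ≈ (-0.414214, +0.000000); max(|x|,|y|,|x±y|/√2) = 0.414214 ≤ 1.2 ⇒ ∈ W
candidate 2: n = (2, -3, -1, 2) → π⊥ ≈ (+5.535534, +0.292893); max(|x|,|y|,|x±y|/√2) = 5.535534 > 1.2 ⇒ ∉ W
candidate 3: n = (-1, 1, 0, -1) → π⊥ ≈ (-2.414214, +0.000000); max(|x|,|y|,|x±y|/√2) = 2.414214 > 1.2 ⇒ ∉ W
candidate 4: n = (1, 0, 0, -1) → π⊥ ≈ (+0.292893, -0.707107); max(|x|,|y|,|x±y|/√2) = 0.707107 ≤ 1.2 ⇒ ∈ W
candidate 5: n = (0, -1, 0, -1) → π⊥ ≈ (+0.000000, -1.414214); max(|x|,|y|,|x±y|/√2) = 1.414214 > 1.2 ⇒ ∉ W
candidate 6: n = (0, 1, -1, 1) → π⊥ ≈ (+0.000000, +2.414214); max(|x|,|y|,|x±y|/√2) = 2.414214 > 1.2 ⇒ ∉ W
candidate 7: n = (-1, 1, 0, 1) → π⊥ ≈ (-1.000000, +1.414214); max(|x|,|y|,|x±y|/√2) = 1.707107 > 1.2 ⇒ ∉ W
candidate 8: n = (0, 0, 1, 0) → π⊥ ≈ (+0.000000, -1.000000); max(|x|,|y|,|x±y|/√2) = 1.000000 ≤ 1.2 ⇒ ∈ W
candidate 9: n = (-3, 1, 1, -2) → π⊥ ≈ (-5.121320, -1.707107); max(|x|,|y|,|x±y|/√2) = 5.121320 > 1.2 ⇒ ∉ W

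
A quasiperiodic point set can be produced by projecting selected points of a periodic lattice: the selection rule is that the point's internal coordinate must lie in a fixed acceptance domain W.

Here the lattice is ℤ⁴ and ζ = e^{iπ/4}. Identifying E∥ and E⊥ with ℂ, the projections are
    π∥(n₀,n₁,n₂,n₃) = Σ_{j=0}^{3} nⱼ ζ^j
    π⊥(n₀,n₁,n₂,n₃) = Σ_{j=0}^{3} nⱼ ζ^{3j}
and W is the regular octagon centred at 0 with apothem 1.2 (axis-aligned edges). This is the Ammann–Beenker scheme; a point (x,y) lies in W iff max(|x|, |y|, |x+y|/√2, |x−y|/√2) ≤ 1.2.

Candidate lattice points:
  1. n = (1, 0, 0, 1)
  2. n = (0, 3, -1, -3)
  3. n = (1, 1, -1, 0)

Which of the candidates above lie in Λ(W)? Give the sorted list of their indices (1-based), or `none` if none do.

π⊥(n) = n₀ + n₁ζ³ + n₂ζ⁶ + n₃ζ⁹ where ζ = e^{iπ/4}.
candidate 1: n = (1, 0, 0, 1) → π⊥ ≈ (+1.707107, +0.707107); max(|x|,|y|,|x±y|/√2) = 1.707107 > 1.2 ⇒ ∉ W
candidate 2: n = (0, 3, -1, -3) → π⊥ ≈ (-4.242641, +1.000000); max(|x|,|y|,|x±y|/√2) = 4.242641 > 1.2 ⇒ ∉ W
candidate 3: n = (1, 1, -1, 0) → π⊥ ≈ (+0.292893, +1.707107); max(|x|,|y|,|x±y|/√2) = 1.707107 > 1.2 ⇒ ∉ W

none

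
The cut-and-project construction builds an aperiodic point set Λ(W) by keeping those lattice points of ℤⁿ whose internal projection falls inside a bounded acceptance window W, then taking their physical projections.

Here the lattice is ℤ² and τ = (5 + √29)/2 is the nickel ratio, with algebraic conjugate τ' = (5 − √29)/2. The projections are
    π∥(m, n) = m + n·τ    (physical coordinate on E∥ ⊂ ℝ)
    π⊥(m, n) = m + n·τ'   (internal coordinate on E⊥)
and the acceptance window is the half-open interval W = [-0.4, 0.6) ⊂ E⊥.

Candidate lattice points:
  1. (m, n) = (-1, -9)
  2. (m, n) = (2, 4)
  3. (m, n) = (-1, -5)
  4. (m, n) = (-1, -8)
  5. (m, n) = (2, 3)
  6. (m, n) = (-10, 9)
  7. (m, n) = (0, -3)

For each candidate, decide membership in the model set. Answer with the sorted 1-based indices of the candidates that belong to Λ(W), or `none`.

τ' = (5−√29)/2 ≈ -0.1926.
candidate 1: (m,n)=(-1,-9) → π∥ = -1-9·τ ≈ -47.7332, π⊥ = -1-9·τ' ≈ 0.7332 ∉ [-0.4, 0.6) ⇒ out
candidate 2: (m,n)=(2,4) → π∥ = 2+4·τ ≈ 22.7703, π⊥ = 2+4·τ' ≈ 1.2297 ∉ [-0.4, 0.6) ⇒ out
candidate 3: (m,n)=(-1,-5) → π∥ = -1-5·τ ≈ -26.9629, π⊥ = -1-5·τ' ≈ -0.0371 ∈ [-0.4, 0.6) ⇒ IN Λ
candidate 4: (m,n)=(-1,-8) → π∥ = -1-8·τ ≈ -42.5407, π⊥ = -1-8·τ' ≈ 0.5407 ∈ [-0.4, 0.6) ⇒ IN Λ
candidate 5: (m,n)=(2,3) → π∥ = 2+3·τ ≈ 17.5777, π⊥ = 2+3·τ' ≈ 1.4223 ∉ [-0.4, 0.6) ⇒ out
candidate 6: (m,n)=(-10,9) → π∥ = -10+9·τ ≈ 36.7332, π⊥ = -10+9·τ' ≈ -11.7332 ∉ [-0.4, 0.6) ⇒ out
candidate 7: (m,n)=(0,-3) → π∥ = 0-3·τ ≈ -15.5777, π⊥ = 0-3·τ' ≈ 0.5777 ∈ [-0.4, 0.6) ⇒ IN Λ

3, 4, 7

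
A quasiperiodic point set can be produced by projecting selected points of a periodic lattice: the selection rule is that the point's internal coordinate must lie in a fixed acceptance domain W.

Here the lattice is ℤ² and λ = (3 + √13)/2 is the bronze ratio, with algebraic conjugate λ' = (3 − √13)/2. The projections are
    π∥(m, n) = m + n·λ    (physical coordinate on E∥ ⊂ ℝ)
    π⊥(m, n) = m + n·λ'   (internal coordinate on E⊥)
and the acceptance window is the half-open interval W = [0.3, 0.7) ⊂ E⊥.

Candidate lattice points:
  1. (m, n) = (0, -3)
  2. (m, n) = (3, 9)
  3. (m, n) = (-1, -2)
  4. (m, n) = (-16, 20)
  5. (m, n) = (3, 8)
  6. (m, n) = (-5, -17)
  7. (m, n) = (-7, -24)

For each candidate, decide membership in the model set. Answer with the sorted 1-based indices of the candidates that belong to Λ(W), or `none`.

5

Compute λ' = (3−√13)/2 = -0.3028, so π⊥(m,n) = m -0.3028·n.
[1] lift (0,-3): star map gives 0.9083; window check 0.3 ≤ 0.9083 < 0.7 is false → out
[2] lift (3,9): star map gives 0.2750; window check 0.3 ≤ 0.2750 < 0.7 is false → out
[3] lift (-1,-2): star map gives -0.3944; window check 0.3 ≤ -0.3944 < 0.7 is false → out
[4] lift (-16,20): star map gives -22.0555; window check 0.3 ≤ -22.0555 < 0.7 is false → out
[5] lift (3,8): star map gives 0.5778; window check 0.3 ≤ 0.5778 < 0.7 is true → IN Λ
[6] lift (-5,-17): star map gives 0.1472; window check 0.3 ≤ 0.1472 < 0.7 is false → out
[7] lift (-7,-24): star map gives 0.2666; window check 0.3 ≤ 0.2666 < 0.7 is false → out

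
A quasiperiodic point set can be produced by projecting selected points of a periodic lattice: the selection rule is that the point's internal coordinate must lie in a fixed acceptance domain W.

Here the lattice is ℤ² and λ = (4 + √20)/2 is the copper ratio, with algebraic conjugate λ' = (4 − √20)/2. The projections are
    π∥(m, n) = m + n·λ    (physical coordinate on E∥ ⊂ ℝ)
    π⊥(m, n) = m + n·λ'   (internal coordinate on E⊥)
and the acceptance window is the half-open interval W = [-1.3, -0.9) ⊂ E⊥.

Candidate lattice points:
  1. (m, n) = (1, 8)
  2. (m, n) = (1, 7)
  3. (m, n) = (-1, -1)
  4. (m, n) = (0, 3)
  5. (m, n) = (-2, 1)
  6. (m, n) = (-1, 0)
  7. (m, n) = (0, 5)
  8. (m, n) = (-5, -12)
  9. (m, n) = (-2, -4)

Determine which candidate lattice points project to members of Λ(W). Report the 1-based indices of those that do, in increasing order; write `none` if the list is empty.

Numerically λ ≈ 4.236068 and λ' = −1/λ ≈ -0.236068.
[1] lift (1,8): star map gives -0.888544; window check -1.3 ≤ -0.888544 < -0.9 is false → out
[2] lift (1,7): star map gives -0.652476; window check -1.3 ≤ -0.652476 < -0.9 is false → out
[3] lift (-1,-1): star map gives -0.763932; window check -1.3 ≤ -0.763932 < -0.9 is false → out
[4] lift (0,3): star map gives -0.708204; window check -1.3 ≤ -0.708204 < -0.9 is false → out
[5] lift (-2,1): star map gives -2.236068; window check -1.3 ≤ -2.236068 < -0.9 is false → out
[6] lift (-1,0): star map gives -1.000000; window check -1.3 ≤ -1.000000 < -0.9 is true → IN Λ
[7] lift (0,5): star map gives -1.180340; window check -1.3 ≤ -1.180340 < -0.9 is true → IN Λ
[8] lift (-5,-12): star map gives -2.167184; window check -1.3 ≤ -2.167184 < -0.9 is false → out
[9] lift (-2,-4): star map gives -1.055728; window check -1.3 ≤ -1.055728 < -0.9 is true → IN Λ

6, 7, 9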